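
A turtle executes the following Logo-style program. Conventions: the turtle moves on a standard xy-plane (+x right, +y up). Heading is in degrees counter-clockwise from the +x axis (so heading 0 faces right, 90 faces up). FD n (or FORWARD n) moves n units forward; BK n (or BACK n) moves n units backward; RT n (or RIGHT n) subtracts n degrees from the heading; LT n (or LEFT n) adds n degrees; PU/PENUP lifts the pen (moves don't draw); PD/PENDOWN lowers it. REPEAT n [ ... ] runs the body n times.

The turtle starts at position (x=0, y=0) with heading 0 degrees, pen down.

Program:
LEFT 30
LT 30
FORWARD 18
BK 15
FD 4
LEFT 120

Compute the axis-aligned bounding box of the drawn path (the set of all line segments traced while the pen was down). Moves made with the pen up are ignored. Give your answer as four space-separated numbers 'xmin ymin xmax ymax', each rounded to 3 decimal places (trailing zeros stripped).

Executing turtle program step by step:
Start: pos=(0,0), heading=0, pen down
LT 30: heading 0 -> 30
LT 30: heading 30 -> 60
FD 18: (0,0) -> (9,15.588) [heading=60, draw]
BK 15: (9,15.588) -> (1.5,2.598) [heading=60, draw]
FD 4: (1.5,2.598) -> (3.5,6.062) [heading=60, draw]
LT 120: heading 60 -> 180
Final: pos=(3.5,6.062), heading=180, 3 segment(s) drawn

Segment endpoints: x in {0, 1.5, 3.5, 9}, y in {0, 2.598, 6.062, 15.588}
xmin=0, ymin=0, xmax=9, ymax=15.588

Answer: 0 0 9 15.588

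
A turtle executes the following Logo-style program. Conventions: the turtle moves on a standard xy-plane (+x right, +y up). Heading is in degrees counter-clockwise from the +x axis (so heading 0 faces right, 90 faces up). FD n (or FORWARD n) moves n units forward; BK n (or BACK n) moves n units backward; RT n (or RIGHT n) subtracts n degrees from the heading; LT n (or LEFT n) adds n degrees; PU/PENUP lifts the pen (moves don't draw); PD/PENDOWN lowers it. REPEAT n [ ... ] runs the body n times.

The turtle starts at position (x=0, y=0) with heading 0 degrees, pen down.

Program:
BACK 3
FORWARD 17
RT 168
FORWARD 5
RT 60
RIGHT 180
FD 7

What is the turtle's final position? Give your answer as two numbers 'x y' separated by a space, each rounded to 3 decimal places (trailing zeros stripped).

Answer: 13.793 -6.242

Derivation:
Executing turtle program step by step:
Start: pos=(0,0), heading=0, pen down
BK 3: (0,0) -> (-3,0) [heading=0, draw]
FD 17: (-3,0) -> (14,0) [heading=0, draw]
RT 168: heading 0 -> 192
FD 5: (14,0) -> (9.109,-1.04) [heading=192, draw]
RT 60: heading 192 -> 132
RT 180: heading 132 -> 312
FD 7: (9.109,-1.04) -> (13.793,-6.242) [heading=312, draw]
Final: pos=(13.793,-6.242), heading=312, 4 segment(s) drawn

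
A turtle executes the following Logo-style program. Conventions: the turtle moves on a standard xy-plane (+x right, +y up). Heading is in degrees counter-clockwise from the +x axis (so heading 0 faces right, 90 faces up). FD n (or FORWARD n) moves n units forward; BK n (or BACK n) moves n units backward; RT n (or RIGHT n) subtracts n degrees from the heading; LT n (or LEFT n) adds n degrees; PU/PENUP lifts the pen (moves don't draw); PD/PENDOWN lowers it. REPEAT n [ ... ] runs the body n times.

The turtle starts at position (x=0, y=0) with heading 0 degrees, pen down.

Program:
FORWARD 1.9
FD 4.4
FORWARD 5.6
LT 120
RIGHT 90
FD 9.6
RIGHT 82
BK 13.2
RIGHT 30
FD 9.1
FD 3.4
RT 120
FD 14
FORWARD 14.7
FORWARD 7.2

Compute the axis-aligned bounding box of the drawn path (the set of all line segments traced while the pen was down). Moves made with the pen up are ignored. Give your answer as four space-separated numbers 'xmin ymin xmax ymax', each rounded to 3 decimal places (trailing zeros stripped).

Executing turtle program step by step:
Start: pos=(0,0), heading=0, pen down
FD 1.9: (0,0) -> (1.9,0) [heading=0, draw]
FD 4.4: (1.9,0) -> (6.3,0) [heading=0, draw]
FD 5.6: (6.3,0) -> (11.9,0) [heading=0, draw]
LT 120: heading 0 -> 120
RT 90: heading 120 -> 30
FD 9.6: (11.9,0) -> (20.214,4.8) [heading=30, draw]
RT 82: heading 30 -> 308
BK 13.2: (20.214,4.8) -> (12.087,15.202) [heading=308, draw]
RT 30: heading 308 -> 278
FD 9.1: (12.087,15.202) -> (13.354,6.19) [heading=278, draw]
FD 3.4: (13.354,6.19) -> (13.827,2.823) [heading=278, draw]
RT 120: heading 278 -> 158
FD 14: (13.827,2.823) -> (0.846,8.068) [heading=158, draw]
FD 14.7: (0.846,8.068) -> (-12.783,13.575) [heading=158, draw]
FD 7.2: (-12.783,13.575) -> (-19.459,16.272) [heading=158, draw]
Final: pos=(-19.459,16.272), heading=158, 10 segment(s) drawn

Segment endpoints: x in {-19.459, -12.783, 0, 0.846, 1.9, 6.3, 11.9, 12.087, 13.354, 13.827, 20.214}, y in {0, 2.823, 4.8, 6.19, 8.068, 13.575, 15.202, 16.272}
xmin=-19.459, ymin=0, xmax=20.214, ymax=16.272

Answer: -19.459 0 20.214 16.272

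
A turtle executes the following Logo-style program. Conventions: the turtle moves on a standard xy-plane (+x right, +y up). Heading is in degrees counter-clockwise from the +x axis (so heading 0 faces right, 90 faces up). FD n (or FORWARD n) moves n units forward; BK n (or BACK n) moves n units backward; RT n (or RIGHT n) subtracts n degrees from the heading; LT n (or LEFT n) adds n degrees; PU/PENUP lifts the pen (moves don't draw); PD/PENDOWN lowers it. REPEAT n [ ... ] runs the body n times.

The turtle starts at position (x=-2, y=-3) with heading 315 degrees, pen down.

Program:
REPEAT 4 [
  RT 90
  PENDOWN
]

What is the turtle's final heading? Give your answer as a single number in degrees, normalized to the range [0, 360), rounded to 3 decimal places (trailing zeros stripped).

Answer: 315

Derivation:
Executing turtle program step by step:
Start: pos=(-2,-3), heading=315, pen down
REPEAT 4 [
  -- iteration 1/4 --
  RT 90: heading 315 -> 225
  PD: pen down
  -- iteration 2/4 --
  RT 90: heading 225 -> 135
  PD: pen down
  -- iteration 3/4 --
  RT 90: heading 135 -> 45
  PD: pen down
  -- iteration 4/4 --
  RT 90: heading 45 -> 315
  PD: pen down
]
Final: pos=(-2,-3), heading=315, 0 segment(s) drawn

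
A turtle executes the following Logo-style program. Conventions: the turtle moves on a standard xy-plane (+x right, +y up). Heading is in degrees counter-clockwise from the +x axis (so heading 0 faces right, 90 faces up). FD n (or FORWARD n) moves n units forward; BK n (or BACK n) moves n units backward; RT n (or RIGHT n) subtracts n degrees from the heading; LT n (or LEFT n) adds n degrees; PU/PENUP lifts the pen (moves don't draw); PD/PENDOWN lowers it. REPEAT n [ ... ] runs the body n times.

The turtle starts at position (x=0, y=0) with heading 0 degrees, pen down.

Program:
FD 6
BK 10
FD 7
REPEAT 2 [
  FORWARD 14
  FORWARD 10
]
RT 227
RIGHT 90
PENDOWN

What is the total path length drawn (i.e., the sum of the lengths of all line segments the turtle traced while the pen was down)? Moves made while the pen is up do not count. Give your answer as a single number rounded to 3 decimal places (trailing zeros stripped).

Answer: 71

Derivation:
Executing turtle program step by step:
Start: pos=(0,0), heading=0, pen down
FD 6: (0,0) -> (6,0) [heading=0, draw]
BK 10: (6,0) -> (-4,0) [heading=0, draw]
FD 7: (-4,0) -> (3,0) [heading=0, draw]
REPEAT 2 [
  -- iteration 1/2 --
  FD 14: (3,0) -> (17,0) [heading=0, draw]
  FD 10: (17,0) -> (27,0) [heading=0, draw]
  -- iteration 2/2 --
  FD 14: (27,0) -> (41,0) [heading=0, draw]
  FD 10: (41,0) -> (51,0) [heading=0, draw]
]
RT 227: heading 0 -> 133
RT 90: heading 133 -> 43
PD: pen down
Final: pos=(51,0), heading=43, 7 segment(s) drawn

Segment lengths:
  seg 1: (0,0) -> (6,0), length = 6
  seg 2: (6,0) -> (-4,0), length = 10
  seg 3: (-4,0) -> (3,0), length = 7
  seg 4: (3,0) -> (17,0), length = 14
  seg 5: (17,0) -> (27,0), length = 10
  seg 6: (27,0) -> (41,0), length = 14
  seg 7: (41,0) -> (51,0), length = 10
Total = 71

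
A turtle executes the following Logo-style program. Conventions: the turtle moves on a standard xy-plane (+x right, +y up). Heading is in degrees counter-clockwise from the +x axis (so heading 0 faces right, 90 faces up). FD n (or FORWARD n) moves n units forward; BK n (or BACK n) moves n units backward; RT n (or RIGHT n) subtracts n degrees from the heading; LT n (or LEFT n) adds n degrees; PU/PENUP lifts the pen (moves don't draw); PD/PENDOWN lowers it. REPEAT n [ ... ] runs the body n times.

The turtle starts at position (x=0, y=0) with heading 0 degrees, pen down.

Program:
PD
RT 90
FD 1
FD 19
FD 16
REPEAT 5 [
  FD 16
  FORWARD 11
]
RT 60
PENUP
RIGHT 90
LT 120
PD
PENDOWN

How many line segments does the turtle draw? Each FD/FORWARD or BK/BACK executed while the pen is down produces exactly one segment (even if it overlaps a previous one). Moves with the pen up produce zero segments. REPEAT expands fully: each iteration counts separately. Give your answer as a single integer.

Executing turtle program step by step:
Start: pos=(0,0), heading=0, pen down
PD: pen down
RT 90: heading 0 -> 270
FD 1: (0,0) -> (0,-1) [heading=270, draw]
FD 19: (0,-1) -> (0,-20) [heading=270, draw]
FD 16: (0,-20) -> (0,-36) [heading=270, draw]
REPEAT 5 [
  -- iteration 1/5 --
  FD 16: (0,-36) -> (0,-52) [heading=270, draw]
  FD 11: (0,-52) -> (0,-63) [heading=270, draw]
  -- iteration 2/5 --
  FD 16: (0,-63) -> (0,-79) [heading=270, draw]
  FD 11: (0,-79) -> (0,-90) [heading=270, draw]
  -- iteration 3/5 --
  FD 16: (0,-90) -> (0,-106) [heading=270, draw]
  FD 11: (0,-106) -> (0,-117) [heading=270, draw]
  -- iteration 4/5 --
  FD 16: (0,-117) -> (0,-133) [heading=270, draw]
  FD 11: (0,-133) -> (0,-144) [heading=270, draw]
  -- iteration 5/5 --
  FD 16: (0,-144) -> (0,-160) [heading=270, draw]
  FD 11: (0,-160) -> (0,-171) [heading=270, draw]
]
RT 60: heading 270 -> 210
PU: pen up
RT 90: heading 210 -> 120
LT 120: heading 120 -> 240
PD: pen down
PD: pen down
Final: pos=(0,-171), heading=240, 13 segment(s) drawn
Segments drawn: 13

Answer: 13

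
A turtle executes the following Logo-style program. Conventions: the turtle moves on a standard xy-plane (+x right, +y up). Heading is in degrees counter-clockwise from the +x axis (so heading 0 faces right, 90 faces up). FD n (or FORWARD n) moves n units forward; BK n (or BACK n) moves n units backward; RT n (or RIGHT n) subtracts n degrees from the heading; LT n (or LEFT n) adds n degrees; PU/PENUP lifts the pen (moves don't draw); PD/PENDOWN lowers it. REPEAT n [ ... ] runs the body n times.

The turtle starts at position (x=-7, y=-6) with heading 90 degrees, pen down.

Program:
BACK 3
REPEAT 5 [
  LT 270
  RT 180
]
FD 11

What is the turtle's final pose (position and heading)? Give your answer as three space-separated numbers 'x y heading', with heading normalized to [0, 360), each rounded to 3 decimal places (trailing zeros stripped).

Executing turtle program step by step:
Start: pos=(-7,-6), heading=90, pen down
BK 3: (-7,-6) -> (-7,-9) [heading=90, draw]
REPEAT 5 [
  -- iteration 1/5 --
  LT 270: heading 90 -> 0
  RT 180: heading 0 -> 180
  -- iteration 2/5 --
  LT 270: heading 180 -> 90
  RT 180: heading 90 -> 270
  -- iteration 3/5 --
  LT 270: heading 270 -> 180
  RT 180: heading 180 -> 0
  -- iteration 4/5 --
  LT 270: heading 0 -> 270
  RT 180: heading 270 -> 90
  -- iteration 5/5 --
  LT 270: heading 90 -> 0
  RT 180: heading 0 -> 180
]
FD 11: (-7,-9) -> (-18,-9) [heading=180, draw]
Final: pos=(-18,-9), heading=180, 2 segment(s) drawn

Answer: -18 -9 180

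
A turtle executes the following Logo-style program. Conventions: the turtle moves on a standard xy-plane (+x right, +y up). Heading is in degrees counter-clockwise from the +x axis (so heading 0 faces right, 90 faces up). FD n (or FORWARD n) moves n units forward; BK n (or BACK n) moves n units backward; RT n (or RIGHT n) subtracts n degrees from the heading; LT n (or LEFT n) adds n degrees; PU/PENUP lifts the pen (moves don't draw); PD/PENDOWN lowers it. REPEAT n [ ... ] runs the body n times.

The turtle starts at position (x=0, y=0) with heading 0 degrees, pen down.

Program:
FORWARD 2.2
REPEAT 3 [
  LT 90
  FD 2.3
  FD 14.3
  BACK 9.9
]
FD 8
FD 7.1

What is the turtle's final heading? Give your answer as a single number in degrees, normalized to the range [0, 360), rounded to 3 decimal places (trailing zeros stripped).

Answer: 270

Derivation:
Executing turtle program step by step:
Start: pos=(0,0), heading=0, pen down
FD 2.2: (0,0) -> (2.2,0) [heading=0, draw]
REPEAT 3 [
  -- iteration 1/3 --
  LT 90: heading 0 -> 90
  FD 2.3: (2.2,0) -> (2.2,2.3) [heading=90, draw]
  FD 14.3: (2.2,2.3) -> (2.2,16.6) [heading=90, draw]
  BK 9.9: (2.2,16.6) -> (2.2,6.7) [heading=90, draw]
  -- iteration 2/3 --
  LT 90: heading 90 -> 180
  FD 2.3: (2.2,6.7) -> (-0.1,6.7) [heading=180, draw]
  FD 14.3: (-0.1,6.7) -> (-14.4,6.7) [heading=180, draw]
  BK 9.9: (-14.4,6.7) -> (-4.5,6.7) [heading=180, draw]
  -- iteration 3/3 --
  LT 90: heading 180 -> 270
  FD 2.3: (-4.5,6.7) -> (-4.5,4.4) [heading=270, draw]
  FD 14.3: (-4.5,4.4) -> (-4.5,-9.9) [heading=270, draw]
  BK 9.9: (-4.5,-9.9) -> (-4.5,0) [heading=270, draw]
]
FD 8: (-4.5,0) -> (-4.5,-8) [heading=270, draw]
FD 7.1: (-4.5,-8) -> (-4.5,-15.1) [heading=270, draw]
Final: pos=(-4.5,-15.1), heading=270, 12 segment(s) drawn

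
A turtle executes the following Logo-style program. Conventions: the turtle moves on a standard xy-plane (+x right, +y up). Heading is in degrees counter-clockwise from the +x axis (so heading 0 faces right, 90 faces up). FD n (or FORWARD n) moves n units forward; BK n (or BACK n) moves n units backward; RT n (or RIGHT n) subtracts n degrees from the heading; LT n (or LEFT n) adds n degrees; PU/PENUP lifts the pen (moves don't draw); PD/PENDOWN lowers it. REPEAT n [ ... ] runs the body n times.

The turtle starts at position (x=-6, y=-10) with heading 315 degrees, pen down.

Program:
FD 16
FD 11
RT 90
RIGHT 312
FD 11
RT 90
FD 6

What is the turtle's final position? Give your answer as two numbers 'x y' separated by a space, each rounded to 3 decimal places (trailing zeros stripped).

Answer: 7.676 -40.391

Derivation:
Executing turtle program step by step:
Start: pos=(-6,-10), heading=315, pen down
FD 16: (-6,-10) -> (5.314,-21.314) [heading=315, draw]
FD 11: (5.314,-21.314) -> (13.092,-29.092) [heading=315, draw]
RT 90: heading 315 -> 225
RT 312: heading 225 -> 273
FD 11: (13.092,-29.092) -> (13.668,-40.077) [heading=273, draw]
RT 90: heading 273 -> 183
FD 6: (13.668,-40.077) -> (7.676,-40.391) [heading=183, draw]
Final: pos=(7.676,-40.391), heading=183, 4 segment(s) drawn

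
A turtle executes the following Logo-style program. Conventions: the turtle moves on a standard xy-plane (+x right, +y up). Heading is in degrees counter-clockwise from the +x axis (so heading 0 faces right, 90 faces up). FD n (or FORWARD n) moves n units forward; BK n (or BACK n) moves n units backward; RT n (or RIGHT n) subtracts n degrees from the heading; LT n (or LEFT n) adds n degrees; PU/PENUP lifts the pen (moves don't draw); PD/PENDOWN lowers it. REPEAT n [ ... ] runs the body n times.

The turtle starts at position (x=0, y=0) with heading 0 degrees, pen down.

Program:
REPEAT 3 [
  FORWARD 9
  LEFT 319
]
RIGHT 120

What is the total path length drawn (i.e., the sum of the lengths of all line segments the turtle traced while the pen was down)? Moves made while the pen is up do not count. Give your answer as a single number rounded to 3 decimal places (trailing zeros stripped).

Executing turtle program step by step:
Start: pos=(0,0), heading=0, pen down
REPEAT 3 [
  -- iteration 1/3 --
  FD 9: (0,0) -> (9,0) [heading=0, draw]
  LT 319: heading 0 -> 319
  -- iteration 2/3 --
  FD 9: (9,0) -> (15.792,-5.905) [heading=319, draw]
  LT 319: heading 319 -> 278
  -- iteration 3/3 --
  FD 9: (15.792,-5.905) -> (17.045,-14.817) [heading=278, draw]
  LT 319: heading 278 -> 237
]
RT 120: heading 237 -> 117
Final: pos=(17.045,-14.817), heading=117, 3 segment(s) drawn

Segment lengths:
  seg 1: (0,0) -> (9,0), length = 9
  seg 2: (9,0) -> (15.792,-5.905), length = 9
  seg 3: (15.792,-5.905) -> (17.045,-14.817), length = 9
Total = 27

Answer: 27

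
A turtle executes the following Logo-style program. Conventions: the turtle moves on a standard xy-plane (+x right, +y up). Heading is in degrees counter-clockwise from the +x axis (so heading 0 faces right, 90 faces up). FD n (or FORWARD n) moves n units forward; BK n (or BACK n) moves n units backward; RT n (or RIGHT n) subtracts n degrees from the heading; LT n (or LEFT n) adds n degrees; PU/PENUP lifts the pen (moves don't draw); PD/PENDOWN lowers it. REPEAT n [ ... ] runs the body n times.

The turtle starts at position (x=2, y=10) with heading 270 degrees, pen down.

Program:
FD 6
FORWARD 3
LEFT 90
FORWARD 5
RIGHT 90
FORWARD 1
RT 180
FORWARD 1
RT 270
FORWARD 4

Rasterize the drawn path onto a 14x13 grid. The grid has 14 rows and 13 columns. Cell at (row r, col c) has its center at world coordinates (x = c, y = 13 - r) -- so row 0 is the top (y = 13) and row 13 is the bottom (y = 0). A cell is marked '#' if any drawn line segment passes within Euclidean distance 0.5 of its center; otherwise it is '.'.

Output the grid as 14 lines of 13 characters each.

Answer: .............
.............
.............
..#..........
..#..........
..#..........
..#..........
..#..........
..#..........
..#..........
..#..........
..#..........
..######.....
.......#.....

Derivation:
Segment 0: (2,10) -> (2,4)
Segment 1: (2,4) -> (2,1)
Segment 2: (2,1) -> (7,1)
Segment 3: (7,1) -> (7,-0)
Segment 4: (7,-0) -> (7,1)
Segment 5: (7,1) -> (3,1)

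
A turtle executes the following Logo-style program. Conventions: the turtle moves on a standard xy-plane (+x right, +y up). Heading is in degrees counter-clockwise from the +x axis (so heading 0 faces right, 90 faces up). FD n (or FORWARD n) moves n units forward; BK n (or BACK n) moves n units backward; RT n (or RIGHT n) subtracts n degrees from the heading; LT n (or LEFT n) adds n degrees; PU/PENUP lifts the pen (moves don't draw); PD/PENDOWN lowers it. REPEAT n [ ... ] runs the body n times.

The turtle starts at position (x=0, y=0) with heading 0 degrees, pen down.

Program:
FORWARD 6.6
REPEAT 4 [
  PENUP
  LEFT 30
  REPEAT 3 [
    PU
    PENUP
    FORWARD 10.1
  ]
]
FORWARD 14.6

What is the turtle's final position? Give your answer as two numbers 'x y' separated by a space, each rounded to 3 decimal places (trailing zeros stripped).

Answer: 25.541 110.575

Derivation:
Executing turtle program step by step:
Start: pos=(0,0), heading=0, pen down
FD 6.6: (0,0) -> (6.6,0) [heading=0, draw]
REPEAT 4 [
  -- iteration 1/4 --
  PU: pen up
  LT 30: heading 0 -> 30
  REPEAT 3 [
    -- iteration 1/3 --
    PU: pen up
    PU: pen up
    FD 10.1: (6.6,0) -> (15.347,5.05) [heading=30, move]
    -- iteration 2/3 --
    PU: pen up
    PU: pen up
    FD 10.1: (15.347,5.05) -> (24.094,10.1) [heading=30, move]
    -- iteration 3/3 --
    PU: pen up
    PU: pen up
    FD 10.1: (24.094,10.1) -> (32.841,15.15) [heading=30, move]
  ]
  -- iteration 2/4 --
  PU: pen up
  LT 30: heading 30 -> 60
  REPEAT 3 [
    -- iteration 1/3 --
    PU: pen up
    PU: pen up
    FD 10.1: (32.841,15.15) -> (37.891,23.897) [heading=60, move]
    -- iteration 2/3 --
    PU: pen up
    PU: pen up
    FD 10.1: (37.891,23.897) -> (42.941,32.644) [heading=60, move]
    -- iteration 3/3 --
    PU: pen up
    PU: pen up
    FD 10.1: (42.941,32.644) -> (47.991,41.391) [heading=60, move]
  ]
  -- iteration 3/4 --
  PU: pen up
  LT 30: heading 60 -> 90
  REPEAT 3 [
    -- iteration 1/3 --
    PU: pen up
    PU: pen up
    FD 10.1: (47.991,41.391) -> (47.991,51.491) [heading=90, move]
    -- iteration 2/3 --
    PU: pen up
    PU: pen up
    FD 10.1: (47.991,51.491) -> (47.991,61.591) [heading=90, move]
    -- iteration 3/3 --
    PU: pen up
    PU: pen up
    FD 10.1: (47.991,61.591) -> (47.991,71.691) [heading=90, move]
  ]
  -- iteration 4/4 --
  PU: pen up
  LT 30: heading 90 -> 120
  REPEAT 3 [
    -- iteration 1/3 --
    PU: pen up
    PU: pen up
    FD 10.1: (47.991,71.691) -> (42.941,80.437) [heading=120, move]
    -- iteration 2/3 --
    PU: pen up
    PU: pen up
    FD 10.1: (42.941,80.437) -> (37.891,89.184) [heading=120, move]
    -- iteration 3/3 --
    PU: pen up
    PU: pen up
    FD 10.1: (37.891,89.184) -> (32.841,97.931) [heading=120, move]
  ]
]
FD 14.6: (32.841,97.931) -> (25.541,110.575) [heading=120, move]
Final: pos=(25.541,110.575), heading=120, 1 segment(s) drawn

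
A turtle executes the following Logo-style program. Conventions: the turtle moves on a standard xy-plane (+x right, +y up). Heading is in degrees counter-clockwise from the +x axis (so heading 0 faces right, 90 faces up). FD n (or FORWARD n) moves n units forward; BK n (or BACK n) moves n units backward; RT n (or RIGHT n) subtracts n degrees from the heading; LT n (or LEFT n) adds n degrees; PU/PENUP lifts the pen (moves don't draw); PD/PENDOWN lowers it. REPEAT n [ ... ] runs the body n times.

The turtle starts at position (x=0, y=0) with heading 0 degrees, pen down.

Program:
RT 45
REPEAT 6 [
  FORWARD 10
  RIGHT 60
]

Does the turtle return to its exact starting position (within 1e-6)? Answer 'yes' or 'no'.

Answer: yes

Derivation:
Executing turtle program step by step:
Start: pos=(0,0), heading=0, pen down
RT 45: heading 0 -> 315
REPEAT 6 [
  -- iteration 1/6 --
  FD 10: (0,0) -> (7.071,-7.071) [heading=315, draw]
  RT 60: heading 315 -> 255
  -- iteration 2/6 --
  FD 10: (7.071,-7.071) -> (4.483,-16.73) [heading=255, draw]
  RT 60: heading 255 -> 195
  -- iteration 3/6 --
  FD 10: (4.483,-16.73) -> (-5.176,-19.319) [heading=195, draw]
  RT 60: heading 195 -> 135
  -- iteration 4/6 --
  FD 10: (-5.176,-19.319) -> (-12.247,-12.247) [heading=135, draw]
  RT 60: heading 135 -> 75
  -- iteration 5/6 --
  FD 10: (-12.247,-12.247) -> (-9.659,-2.588) [heading=75, draw]
  RT 60: heading 75 -> 15
  -- iteration 6/6 --
  FD 10: (-9.659,-2.588) -> (0,0) [heading=15, draw]
  RT 60: heading 15 -> 315
]
Final: pos=(0,0), heading=315, 6 segment(s) drawn

Start position: (0, 0)
Final position: (0, 0)
Distance = 0; < 1e-6 -> CLOSED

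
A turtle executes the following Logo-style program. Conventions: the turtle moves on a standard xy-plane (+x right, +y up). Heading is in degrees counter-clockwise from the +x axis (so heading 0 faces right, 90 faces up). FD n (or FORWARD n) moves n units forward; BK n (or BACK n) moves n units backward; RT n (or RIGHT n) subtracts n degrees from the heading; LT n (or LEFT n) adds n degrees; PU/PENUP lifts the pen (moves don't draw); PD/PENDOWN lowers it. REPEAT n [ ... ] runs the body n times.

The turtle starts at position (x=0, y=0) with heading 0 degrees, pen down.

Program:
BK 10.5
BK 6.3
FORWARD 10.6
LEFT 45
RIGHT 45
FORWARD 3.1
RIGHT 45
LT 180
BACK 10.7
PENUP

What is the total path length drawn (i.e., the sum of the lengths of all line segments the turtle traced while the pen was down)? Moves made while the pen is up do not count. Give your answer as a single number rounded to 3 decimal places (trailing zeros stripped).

Executing turtle program step by step:
Start: pos=(0,0), heading=0, pen down
BK 10.5: (0,0) -> (-10.5,0) [heading=0, draw]
BK 6.3: (-10.5,0) -> (-16.8,0) [heading=0, draw]
FD 10.6: (-16.8,0) -> (-6.2,0) [heading=0, draw]
LT 45: heading 0 -> 45
RT 45: heading 45 -> 0
FD 3.1: (-6.2,0) -> (-3.1,0) [heading=0, draw]
RT 45: heading 0 -> 315
LT 180: heading 315 -> 135
BK 10.7: (-3.1,0) -> (4.466,-7.566) [heading=135, draw]
PU: pen up
Final: pos=(4.466,-7.566), heading=135, 5 segment(s) drawn

Segment lengths:
  seg 1: (0,0) -> (-10.5,0), length = 10.5
  seg 2: (-10.5,0) -> (-16.8,0), length = 6.3
  seg 3: (-16.8,0) -> (-6.2,0), length = 10.6
  seg 4: (-6.2,0) -> (-3.1,0), length = 3.1
  seg 5: (-3.1,0) -> (4.466,-7.566), length = 10.7
Total = 41.2

Answer: 41.2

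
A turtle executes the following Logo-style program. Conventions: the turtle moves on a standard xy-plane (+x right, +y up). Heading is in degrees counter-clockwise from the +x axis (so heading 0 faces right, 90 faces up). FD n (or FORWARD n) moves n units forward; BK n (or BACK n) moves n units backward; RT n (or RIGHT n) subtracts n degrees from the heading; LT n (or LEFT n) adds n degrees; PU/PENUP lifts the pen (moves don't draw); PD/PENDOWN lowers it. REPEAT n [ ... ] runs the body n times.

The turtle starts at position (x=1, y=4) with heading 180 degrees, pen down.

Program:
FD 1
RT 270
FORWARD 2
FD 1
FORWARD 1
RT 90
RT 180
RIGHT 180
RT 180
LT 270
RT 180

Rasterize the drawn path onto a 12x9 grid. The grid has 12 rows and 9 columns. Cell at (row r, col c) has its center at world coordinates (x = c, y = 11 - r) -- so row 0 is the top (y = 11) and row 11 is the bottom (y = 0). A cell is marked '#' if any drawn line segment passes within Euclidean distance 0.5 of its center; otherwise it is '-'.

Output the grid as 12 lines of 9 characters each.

Answer: ---------
---------
---------
---------
---------
---------
---------
##-------
#--------
#--------
#--------
#--------

Derivation:
Segment 0: (1,4) -> (0,4)
Segment 1: (0,4) -> (0,2)
Segment 2: (0,2) -> (0,1)
Segment 3: (0,1) -> (0,0)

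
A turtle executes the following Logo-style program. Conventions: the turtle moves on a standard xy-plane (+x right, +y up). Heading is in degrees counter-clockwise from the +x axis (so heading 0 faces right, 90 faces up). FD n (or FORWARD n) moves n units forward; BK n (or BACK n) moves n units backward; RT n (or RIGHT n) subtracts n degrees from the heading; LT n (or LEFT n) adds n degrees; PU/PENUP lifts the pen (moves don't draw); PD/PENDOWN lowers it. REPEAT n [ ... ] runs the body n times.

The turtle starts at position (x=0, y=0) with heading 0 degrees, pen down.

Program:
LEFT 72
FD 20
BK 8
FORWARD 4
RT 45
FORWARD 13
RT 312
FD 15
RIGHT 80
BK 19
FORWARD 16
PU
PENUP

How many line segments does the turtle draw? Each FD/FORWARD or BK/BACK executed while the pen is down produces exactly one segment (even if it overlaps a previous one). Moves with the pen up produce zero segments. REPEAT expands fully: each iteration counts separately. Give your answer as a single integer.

Answer: 7

Derivation:
Executing turtle program step by step:
Start: pos=(0,0), heading=0, pen down
LT 72: heading 0 -> 72
FD 20: (0,0) -> (6.18,19.021) [heading=72, draw]
BK 8: (6.18,19.021) -> (3.708,11.413) [heading=72, draw]
FD 4: (3.708,11.413) -> (4.944,15.217) [heading=72, draw]
RT 45: heading 72 -> 27
FD 13: (4.944,15.217) -> (16.527,21.119) [heading=27, draw]
RT 312: heading 27 -> 75
FD 15: (16.527,21.119) -> (20.41,35.608) [heading=75, draw]
RT 80: heading 75 -> 355
BK 19: (20.41,35.608) -> (1.482,37.264) [heading=355, draw]
FD 16: (1.482,37.264) -> (17.421,35.869) [heading=355, draw]
PU: pen up
PU: pen up
Final: pos=(17.421,35.869), heading=355, 7 segment(s) drawn
Segments drawn: 7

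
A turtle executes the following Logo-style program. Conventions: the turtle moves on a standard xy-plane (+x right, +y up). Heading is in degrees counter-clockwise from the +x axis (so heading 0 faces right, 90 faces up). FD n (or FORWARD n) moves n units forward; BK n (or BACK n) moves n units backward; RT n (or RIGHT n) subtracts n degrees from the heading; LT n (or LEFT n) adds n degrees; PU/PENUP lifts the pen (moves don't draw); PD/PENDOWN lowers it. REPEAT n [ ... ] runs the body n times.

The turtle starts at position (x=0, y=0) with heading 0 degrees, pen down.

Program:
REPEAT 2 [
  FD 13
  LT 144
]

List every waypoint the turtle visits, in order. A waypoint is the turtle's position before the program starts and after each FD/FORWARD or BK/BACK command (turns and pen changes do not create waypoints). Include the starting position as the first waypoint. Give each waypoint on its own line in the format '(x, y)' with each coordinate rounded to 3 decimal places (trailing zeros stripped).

Answer: (0, 0)
(13, 0)
(2.483, 7.641)

Derivation:
Executing turtle program step by step:
Start: pos=(0,0), heading=0, pen down
REPEAT 2 [
  -- iteration 1/2 --
  FD 13: (0,0) -> (13,0) [heading=0, draw]
  LT 144: heading 0 -> 144
  -- iteration 2/2 --
  FD 13: (13,0) -> (2.483,7.641) [heading=144, draw]
  LT 144: heading 144 -> 288
]
Final: pos=(2.483,7.641), heading=288, 2 segment(s) drawn
Waypoints (3 total):
(0, 0)
(13, 0)
(2.483, 7.641)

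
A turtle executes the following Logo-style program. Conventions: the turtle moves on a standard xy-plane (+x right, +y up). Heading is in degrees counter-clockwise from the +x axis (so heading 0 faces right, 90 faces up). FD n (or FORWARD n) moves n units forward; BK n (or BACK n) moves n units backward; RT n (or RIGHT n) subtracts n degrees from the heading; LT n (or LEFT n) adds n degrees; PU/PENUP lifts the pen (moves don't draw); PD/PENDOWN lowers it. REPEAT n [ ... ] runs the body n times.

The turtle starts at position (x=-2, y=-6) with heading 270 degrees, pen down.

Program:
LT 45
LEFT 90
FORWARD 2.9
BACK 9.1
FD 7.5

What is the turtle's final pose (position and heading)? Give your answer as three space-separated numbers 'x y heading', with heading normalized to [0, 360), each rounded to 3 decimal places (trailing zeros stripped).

Answer: -1.081 -5.081 45

Derivation:
Executing turtle program step by step:
Start: pos=(-2,-6), heading=270, pen down
LT 45: heading 270 -> 315
LT 90: heading 315 -> 45
FD 2.9: (-2,-6) -> (0.051,-3.949) [heading=45, draw]
BK 9.1: (0.051,-3.949) -> (-6.384,-10.384) [heading=45, draw]
FD 7.5: (-6.384,-10.384) -> (-1.081,-5.081) [heading=45, draw]
Final: pos=(-1.081,-5.081), heading=45, 3 segment(s) drawn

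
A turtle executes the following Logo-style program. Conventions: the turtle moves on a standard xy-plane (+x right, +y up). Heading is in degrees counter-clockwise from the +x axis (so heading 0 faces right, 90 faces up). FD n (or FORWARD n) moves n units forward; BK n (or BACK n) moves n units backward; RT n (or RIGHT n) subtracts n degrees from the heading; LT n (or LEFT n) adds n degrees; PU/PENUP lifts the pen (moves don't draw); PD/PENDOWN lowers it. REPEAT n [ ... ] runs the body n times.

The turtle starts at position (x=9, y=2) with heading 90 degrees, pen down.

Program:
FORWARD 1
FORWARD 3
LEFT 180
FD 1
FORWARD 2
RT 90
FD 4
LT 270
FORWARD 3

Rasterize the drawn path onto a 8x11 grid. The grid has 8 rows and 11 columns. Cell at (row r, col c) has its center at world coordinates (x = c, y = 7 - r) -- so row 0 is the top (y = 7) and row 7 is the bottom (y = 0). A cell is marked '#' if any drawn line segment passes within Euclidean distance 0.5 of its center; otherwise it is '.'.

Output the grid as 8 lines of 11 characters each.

Segment 0: (9,2) -> (9,3)
Segment 1: (9,3) -> (9,6)
Segment 2: (9,6) -> (9,5)
Segment 3: (9,5) -> (9,3)
Segment 4: (9,3) -> (5,3)
Segment 5: (5,3) -> (5,6)

Answer: ...........
.....#...#.
.....#...#.
.....#...#.
.....#####.
.........#.
...........
...........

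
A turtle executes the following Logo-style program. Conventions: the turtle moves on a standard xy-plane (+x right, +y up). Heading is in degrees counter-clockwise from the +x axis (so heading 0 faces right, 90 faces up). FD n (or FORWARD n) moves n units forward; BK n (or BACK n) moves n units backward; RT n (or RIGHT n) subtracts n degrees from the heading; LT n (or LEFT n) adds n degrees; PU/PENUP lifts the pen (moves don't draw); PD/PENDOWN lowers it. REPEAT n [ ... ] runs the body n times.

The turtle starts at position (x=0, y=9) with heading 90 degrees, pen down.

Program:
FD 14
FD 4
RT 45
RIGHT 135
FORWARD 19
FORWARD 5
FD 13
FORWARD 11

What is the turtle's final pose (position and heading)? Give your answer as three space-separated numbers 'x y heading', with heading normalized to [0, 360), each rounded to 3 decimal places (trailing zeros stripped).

Answer: 0 -21 270

Derivation:
Executing turtle program step by step:
Start: pos=(0,9), heading=90, pen down
FD 14: (0,9) -> (0,23) [heading=90, draw]
FD 4: (0,23) -> (0,27) [heading=90, draw]
RT 45: heading 90 -> 45
RT 135: heading 45 -> 270
FD 19: (0,27) -> (0,8) [heading=270, draw]
FD 5: (0,8) -> (0,3) [heading=270, draw]
FD 13: (0,3) -> (0,-10) [heading=270, draw]
FD 11: (0,-10) -> (0,-21) [heading=270, draw]
Final: pos=(0,-21), heading=270, 6 segment(s) drawn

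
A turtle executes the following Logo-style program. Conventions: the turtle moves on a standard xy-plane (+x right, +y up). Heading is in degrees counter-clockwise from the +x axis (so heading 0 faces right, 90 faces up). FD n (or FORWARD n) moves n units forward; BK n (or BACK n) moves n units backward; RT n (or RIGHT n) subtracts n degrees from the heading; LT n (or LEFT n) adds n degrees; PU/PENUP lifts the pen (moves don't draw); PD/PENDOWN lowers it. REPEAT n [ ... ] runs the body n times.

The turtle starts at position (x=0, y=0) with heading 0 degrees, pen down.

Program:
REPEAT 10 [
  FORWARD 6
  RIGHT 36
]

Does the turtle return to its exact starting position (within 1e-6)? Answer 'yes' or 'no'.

Answer: yes

Derivation:
Executing turtle program step by step:
Start: pos=(0,0), heading=0, pen down
REPEAT 10 [
  -- iteration 1/10 --
  FD 6: (0,0) -> (6,0) [heading=0, draw]
  RT 36: heading 0 -> 324
  -- iteration 2/10 --
  FD 6: (6,0) -> (10.854,-3.527) [heading=324, draw]
  RT 36: heading 324 -> 288
  -- iteration 3/10 --
  FD 6: (10.854,-3.527) -> (12.708,-9.233) [heading=288, draw]
  RT 36: heading 288 -> 252
  -- iteration 4/10 --
  FD 6: (12.708,-9.233) -> (10.854,-14.939) [heading=252, draw]
  RT 36: heading 252 -> 216
  -- iteration 5/10 --
  FD 6: (10.854,-14.939) -> (6,-18.466) [heading=216, draw]
  RT 36: heading 216 -> 180
  -- iteration 6/10 --
  FD 6: (6,-18.466) -> (0,-18.466) [heading=180, draw]
  RT 36: heading 180 -> 144
  -- iteration 7/10 --
  FD 6: (0,-18.466) -> (-4.854,-14.939) [heading=144, draw]
  RT 36: heading 144 -> 108
  -- iteration 8/10 --
  FD 6: (-4.854,-14.939) -> (-6.708,-9.233) [heading=108, draw]
  RT 36: heading 108 -> 72
  -- iteration 9/10 --
  FD 6: (-6.708,-9.233) -> (-4.854,-3.527) [heading=72, draw]
  RT 36: heading 72 -> 36
  -- iteration 10/10 --
  FD 6: (-4.854,-3.527) -> (0,0) [heading=36, draw]
  RT 36: heading 36 -> 0
]
Final: pos=(0,0), heading=0, 10 segment(s) drawn

Start position: (0, 0)
Final position: (0, 0)
Distance = 0; < 1e-6 -> CLOSED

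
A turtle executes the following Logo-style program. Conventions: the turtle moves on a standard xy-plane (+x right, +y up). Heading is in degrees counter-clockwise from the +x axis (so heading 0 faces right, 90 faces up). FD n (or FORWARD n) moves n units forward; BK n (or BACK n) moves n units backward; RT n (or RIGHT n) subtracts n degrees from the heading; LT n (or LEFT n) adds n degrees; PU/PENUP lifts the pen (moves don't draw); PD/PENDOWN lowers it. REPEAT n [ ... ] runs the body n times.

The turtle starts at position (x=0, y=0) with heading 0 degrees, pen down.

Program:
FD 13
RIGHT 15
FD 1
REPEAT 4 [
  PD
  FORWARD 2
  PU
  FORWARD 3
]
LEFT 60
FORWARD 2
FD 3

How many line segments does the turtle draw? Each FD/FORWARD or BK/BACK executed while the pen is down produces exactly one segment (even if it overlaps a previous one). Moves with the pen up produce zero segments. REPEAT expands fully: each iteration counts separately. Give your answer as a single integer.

Executing turtle program step by step:
Start: pos=(0,0), heading=0, pen down
FD 13: (0,0) -> (13,0) [heading=0, draw]
RT 15: heading 0 -> 345
FD 1: (13,0) -> (13.966,-0.259) [heading=345, draw]
REPEAT 4 [
  -- iteration 1/4 --
  PD: pen down
  FD 2: (13.966,-0.259) -> (15.898,-0.776) [heading=345, draw]
  PU: pen up
  FD 3: (15.898,-0.776) -> (18.796,-1.553) [heading=345, move]
  -- iteration 2/4 --
  PD: pen down
  FD 2: (18.796,-1.553) -> (20.727,-2.071) [heading=345, draw]
  PU: pen up
  FD 3: (20.727,-2.071) -> (23.625,-2.847) [heading=345, move]
  -- iteration 3/4 --
  PD: pen down
  FD 2: (23.625,-2.847) -> (25.557,-3.365) [heading=345, draw]
  PU: pen up
  FD 3: (25.557,-3.365) -> (28.455,-4.141) [heading=345, move]
  -- iteration 4/4 --
  PD: pen down
  FD 2: (28.455,-4.141) -> (30.387,-4.659) [heading=345, draw]
  PU: pen up
  FD 3: (30.387,-4.659) -> (33.284,-5.435) [heading=345, move]
]
LT 60: heading 345 -> 45
FD 2: (33.284,-5.435) -> (34.699,-4.021) [heading=45, move]
FD 3: (34.699,-4.021) -> (36.82,-1.9) [heading=45, move]
Final: pos=(36.82,-1.9), heading=45, 6 segment(s) drawn
Segments drawn: 6

Answer: 6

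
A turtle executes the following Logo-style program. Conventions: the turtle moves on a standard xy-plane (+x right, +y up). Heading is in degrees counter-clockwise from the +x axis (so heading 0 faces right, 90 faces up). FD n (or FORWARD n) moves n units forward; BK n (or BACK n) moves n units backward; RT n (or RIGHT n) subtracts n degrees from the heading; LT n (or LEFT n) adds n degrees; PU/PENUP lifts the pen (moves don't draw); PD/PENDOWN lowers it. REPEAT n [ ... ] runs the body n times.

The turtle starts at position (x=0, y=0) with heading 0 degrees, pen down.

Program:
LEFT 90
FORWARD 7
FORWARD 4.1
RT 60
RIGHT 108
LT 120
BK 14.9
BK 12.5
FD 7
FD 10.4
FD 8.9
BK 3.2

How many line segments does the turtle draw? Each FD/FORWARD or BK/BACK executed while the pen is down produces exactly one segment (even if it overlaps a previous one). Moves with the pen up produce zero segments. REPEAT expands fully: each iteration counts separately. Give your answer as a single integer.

Answer: 8

Derivation:
Executing turtle program step by step:
Start: pos=(0,0), heading=0, pen down
LT 90: heading 0 -> 90
FD 7: (0,0) -> (0,7) [heading=90, draw]
FD 4.1: (0,7) -> (0,11.1) [heading=90, draw]
RT 60: heading 90 -> 30
RT 108: heading 30 -> 282
LT 120: heading 282 -> 42
BK 14.9: (0,11.1) -> (-11.073,1.13) [heading=42, draw]
BK 12.5: (-11.073,1.13) -> (-20.362,-7.234) [heading=42, draw]
FD 7: (-20.362,-7.234) -> (-15.16,-2.55) [heading=42, draw]
FD 10.4: (-15.16,-2.55) -> (-7.431,4.409) [heading=42, draw]
FD 8.9: (-7.431,4.409) -> (-0.817,10.364) [heading=42, draw]
BK 3.2: (-0.817,10.364) -> (-3.196,8.223) [heading=42, draw]
Final: pos=(-3.196,8.223), heading=42, 8 segment(s) drawn
Segments drawn: 8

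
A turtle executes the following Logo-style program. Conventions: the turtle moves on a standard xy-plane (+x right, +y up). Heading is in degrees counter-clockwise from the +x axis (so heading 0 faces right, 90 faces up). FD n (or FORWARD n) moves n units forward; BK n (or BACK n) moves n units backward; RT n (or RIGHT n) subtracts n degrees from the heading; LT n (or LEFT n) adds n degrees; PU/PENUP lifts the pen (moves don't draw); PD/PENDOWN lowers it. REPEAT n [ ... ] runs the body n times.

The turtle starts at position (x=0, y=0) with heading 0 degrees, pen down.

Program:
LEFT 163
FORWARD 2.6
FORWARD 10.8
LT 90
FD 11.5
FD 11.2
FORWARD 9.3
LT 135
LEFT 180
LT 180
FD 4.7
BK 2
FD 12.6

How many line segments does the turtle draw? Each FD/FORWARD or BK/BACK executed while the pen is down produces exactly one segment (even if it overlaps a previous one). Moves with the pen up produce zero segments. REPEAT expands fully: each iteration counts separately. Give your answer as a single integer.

Executing turtle program step by step:
Start: pos=(0,0), heading=0, pen down
LT 163: heading 0 -> 163
FD 2.6: (0,0) -> (-2.486,0.76) [heading=163, draw]
FD 10.8: (-2.486,0.76) -> (-12.814,3.918) [heading=163, draw]
LT 90: heading 163 -> 253
FD 11.5: (-12.814,3.918) -> (-16.177,-7.08) [heading=253, draw]
FD 11.2: (-16.177,-7.08) -> (-19.451,-17.79) [heading=253, draw]
FD 9.3: (-19.451,-17.79) -> (-22.17,-26.684) [heading=253, draw]
LT 135: heading 253 -> 28
LT 180: heading 28 -> 208
LT 180: heading 208 -> 28
FD 4.7: (-22.17,-26.684) -> (-18.021,-24.477) [heading=28, draw]
BK 2: (-18.021,-24.477) -> (-19.786,-25.416) [heading=28, draw]
FD 12.6: (-19.786,-25.416) -> (-8.661,-19.501) [heading=28, draw]
Final: pos=(-8.661,-19.501), heading=28, 8 segment(s) drawn
Segments drawn: 8

Answer: 8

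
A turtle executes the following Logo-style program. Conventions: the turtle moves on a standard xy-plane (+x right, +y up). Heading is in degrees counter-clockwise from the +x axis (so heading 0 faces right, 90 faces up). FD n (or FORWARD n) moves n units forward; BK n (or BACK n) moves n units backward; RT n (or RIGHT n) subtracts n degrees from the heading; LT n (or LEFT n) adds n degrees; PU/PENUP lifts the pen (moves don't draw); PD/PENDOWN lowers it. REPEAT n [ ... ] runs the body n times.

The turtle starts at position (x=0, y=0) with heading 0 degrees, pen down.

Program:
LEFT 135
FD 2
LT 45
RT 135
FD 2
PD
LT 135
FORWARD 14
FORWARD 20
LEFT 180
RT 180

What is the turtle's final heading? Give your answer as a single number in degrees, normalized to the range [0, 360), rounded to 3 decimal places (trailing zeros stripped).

Answer: 180

Derivation:
Executing turtle program step by step:
Start: pos=(0,0), heading=0, pen down
LT 135: heading 0 -> 135
FD 2: (0,0) -> (-1.414,1.414) [heading=135, draw]
LT 45: heading 135 -> 180
RT 135: heading 180 -> 45
FD 2: (-1.414,1.414) -> (0,2.828) [heading=45, draw]
PD: pen down
LT 135: heading 45 -> 180
FD 14: (0,2.828) -> (-14,2.828) [heading=180, draw]
FD 20: (-14,2.828) -> (-34,2.828) [heading=180, draw]
LT 180: heading 180 -> 0
RT 180: heading 0 -> 180
Final: pos=(-34,2.828), heading=180, 4 segment(s) drawn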